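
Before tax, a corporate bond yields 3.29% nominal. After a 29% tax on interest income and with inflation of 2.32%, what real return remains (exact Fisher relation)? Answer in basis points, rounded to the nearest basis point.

After-tax nominal return = 3.29% × (1 − 0.29) = 2.3359%.
1 + r = 1.023359 / 1.02320 = 1.000155
After-tax real rate = 1.000155 − 1 → 2 basis points.

2 basis points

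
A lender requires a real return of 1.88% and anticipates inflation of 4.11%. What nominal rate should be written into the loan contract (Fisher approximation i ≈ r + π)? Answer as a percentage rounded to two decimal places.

i ≈ r + π = 1.88% + 4.11% = 5.99%.

5.99%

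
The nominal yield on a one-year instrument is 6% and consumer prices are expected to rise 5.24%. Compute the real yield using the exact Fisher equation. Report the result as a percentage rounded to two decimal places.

0.72%

By the Fisher equation, 1 + r = (1 + i)/(1 + π).
1 + r = 1.06000 / 1.05240 = 1.007222
r = 1.007222 − 1 = 0.7222%, i.e. 0.72%.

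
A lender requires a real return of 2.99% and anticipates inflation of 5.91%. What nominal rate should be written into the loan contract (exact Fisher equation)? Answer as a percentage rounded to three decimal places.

9.077%

(1 + i) = (1 + r)(1 + π) = 1.02990 × 1.05910 = 1.09076709
i = 1.09076709 − 1, so the required nominal rate is 9.077%.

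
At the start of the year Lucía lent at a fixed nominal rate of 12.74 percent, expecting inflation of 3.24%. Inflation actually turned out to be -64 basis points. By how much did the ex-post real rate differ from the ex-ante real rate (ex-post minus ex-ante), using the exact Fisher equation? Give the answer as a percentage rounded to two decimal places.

4.26%

Ex-ante: (1 + 0.1274)/(1 + 0.0324) − 1 = 9.2019%
Ex-post: (1 + 0.1274)/(1 − 0.0064) − 1 = 13.4662%
Difference (ex-post − ex-ante) = 4.2643% → 4.26%.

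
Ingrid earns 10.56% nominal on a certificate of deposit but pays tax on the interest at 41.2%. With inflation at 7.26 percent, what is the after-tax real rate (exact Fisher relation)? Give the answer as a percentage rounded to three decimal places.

-0.980%

After-tax nominal return = 10.56% × (1 − 0.412) = 6.20928%.
1 + r = 1.0620928 / 1.07260 = 0.990204
After-tax real rate = 0.990204 − 1 → -0.980%.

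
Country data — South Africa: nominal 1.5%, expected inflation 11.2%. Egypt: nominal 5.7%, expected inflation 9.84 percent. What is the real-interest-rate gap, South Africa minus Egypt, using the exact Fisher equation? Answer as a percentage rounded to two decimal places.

South Africa: (1 + 0.0150)/(1 + 0.1120) − 1 = -8.7230%
Egypt: (1 + 0.0570)/(1 + 0.0984) − 1 = -3.7691%
Differential = -8.7230% − (-3.7691%) = -4.9539% → -4.95%.

-4.95%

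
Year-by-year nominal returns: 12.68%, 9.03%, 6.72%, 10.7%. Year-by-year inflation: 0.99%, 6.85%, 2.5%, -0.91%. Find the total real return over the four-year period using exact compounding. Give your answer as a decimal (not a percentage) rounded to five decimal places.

Nominal growth factor = 1.1268 × 1.0903 × 1.0672 × 1.1070 = 1.451397
Price-level growth factor = 1.0099 × 1.0685 × 1.0250 × 0.9909 = 1.095990
Real growth factor = 1.451397 / 1.095990 = 1.324280
Total real return = 1.324280 − 1 → 0.32428.

0.32428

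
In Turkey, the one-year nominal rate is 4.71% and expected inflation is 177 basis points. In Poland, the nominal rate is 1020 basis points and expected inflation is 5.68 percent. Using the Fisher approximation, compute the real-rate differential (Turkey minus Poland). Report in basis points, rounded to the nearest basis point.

-158 basis points

Turkey: 4.71% − 1.77% = 2.940%
Poland: 10.2% − 5.68% = 4.520%
Differential = -1.580% → -158 basis points.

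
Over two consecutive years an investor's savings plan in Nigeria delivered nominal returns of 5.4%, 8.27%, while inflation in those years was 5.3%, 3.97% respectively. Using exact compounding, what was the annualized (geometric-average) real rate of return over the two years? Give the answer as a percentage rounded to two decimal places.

Compound the nominal returns: 1.0540 × 1.0827 = 1.14116580.
Compound inflation: 1.0530 × 1.0397 = 1.09480410.
Deflate: 1.14116580 / 1.09480410 = 1.04234703.
Annualized real rate = 1.04234703^(1/2) − 1 = 2.0954% → 2.10%.

2.10%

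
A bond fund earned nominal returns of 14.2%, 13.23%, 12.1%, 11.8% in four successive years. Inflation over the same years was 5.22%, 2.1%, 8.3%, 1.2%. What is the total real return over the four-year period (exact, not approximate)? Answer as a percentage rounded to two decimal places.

37.64%

Compound the nominal returns: 1.1420 × 1.1323 × 1.1210 × 1.1180 = 1.620597.
Compound inflation: 1.0522 × 1.0210 × 1.0830 × 1.0120 = 1.177424.
Deflate: 1.620597 / 1.177424 = 1.376392.
Total real return = 1.376392 − 1 → 37.64%.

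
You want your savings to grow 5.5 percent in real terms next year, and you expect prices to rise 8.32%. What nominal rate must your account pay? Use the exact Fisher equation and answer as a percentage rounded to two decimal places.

(1 + i) = (1 + r)(1 + π) = 1.05500 × 1.08320 = 1.142776
i = 1.142776 − 1, so the required nominal rate is 14.28%.

14.28%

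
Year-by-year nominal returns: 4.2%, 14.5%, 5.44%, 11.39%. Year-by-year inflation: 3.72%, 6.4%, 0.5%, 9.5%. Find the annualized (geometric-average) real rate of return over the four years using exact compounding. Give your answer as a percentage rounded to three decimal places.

Nominal growth factor = 1.0420 × 1.1450 × 1.0544 × 1.1139 = 1.40127962
Price-level growth factor = 1.0372 × 1.0640 × 1.0050 × 1.0950 = 1.21446308
Real growth factor = 1.40127962 / 1.21446308 = 1.15382645
Annualized real rate = 1.15382645^(1/4) − 1 = 3.6418% → 3.642%.

3.642%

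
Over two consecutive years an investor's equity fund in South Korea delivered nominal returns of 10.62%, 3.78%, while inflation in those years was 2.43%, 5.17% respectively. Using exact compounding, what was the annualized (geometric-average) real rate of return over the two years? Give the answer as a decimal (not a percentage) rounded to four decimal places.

0.0323

Compound the nominal returns: 1.1062 × 1.0378 = 1.14801436.
Compound inflation: 1.0243 × 1.0517 = 1.07725631.
Deflate: 1.14801436 / 1.07725631 = 1.06568358.
Annualized real rate = 1.06568358^(1/2) − 1 = 3.2320% → 0.0323.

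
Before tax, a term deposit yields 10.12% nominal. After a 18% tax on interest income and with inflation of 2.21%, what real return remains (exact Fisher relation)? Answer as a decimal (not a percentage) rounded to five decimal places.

After-tax nominal return = 10.12% × (1 − 0.18) = 8.2984%.
1 + r = 1.082984 / 1.02210 = 1.059568
After-tax real rate = 1.059568 − 1 → 0.05957.

0.05957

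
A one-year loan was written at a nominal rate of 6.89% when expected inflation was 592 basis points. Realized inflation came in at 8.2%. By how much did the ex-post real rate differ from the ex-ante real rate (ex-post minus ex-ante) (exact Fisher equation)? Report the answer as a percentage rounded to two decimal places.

-2.13%

Ex-ante: (1 + 0.0689)/(1 + 0.0592) − 1 = 0.9158%
Ex-post: (1 + 0.0689)/(1 + 0.0820) − 1 = -1.2107%
Difference (ex-post − ex-ante) = -2.1265% → -2.13%.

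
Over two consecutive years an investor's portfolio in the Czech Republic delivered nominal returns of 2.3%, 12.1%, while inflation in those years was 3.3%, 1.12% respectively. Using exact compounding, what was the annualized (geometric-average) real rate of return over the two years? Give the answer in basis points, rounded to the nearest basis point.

478 basis points

Nominal growth factor = 1.0230 × 1.1210 = 1.14678300
Price-level growth factor = 1.0330 × 1.0112 = 1.04456960
Real growth factor = 1.14678300 / 1.04456960 = 1.09785217
Annualized real rate = 1.09785217^(1/2) − 1 = 4.7784% → 478 basis points.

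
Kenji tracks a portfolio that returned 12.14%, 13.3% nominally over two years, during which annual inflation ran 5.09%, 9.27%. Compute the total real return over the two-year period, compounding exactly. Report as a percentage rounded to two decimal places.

Nominal growth factor = 1.1214 × 1.1330 = 1.270546
Price-level growth factor = 1.0509 × 1.0927 = 1.148318
Real growth factor = 1.270546 / 1.148318 = 1.106441
Total real return = 1.106441 − 1 → 10.64%.

10.64%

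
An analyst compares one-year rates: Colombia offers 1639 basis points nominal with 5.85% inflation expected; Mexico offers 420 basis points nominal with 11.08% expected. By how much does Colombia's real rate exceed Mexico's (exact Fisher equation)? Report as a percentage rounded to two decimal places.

16.15%

Colombia: (1 + 0.1639)/(1 + 0.0585) − 1 = 9.9575%
Mexico: (1 + 0.0420)/(1 + 0.1108) − 1 = -6.1937%
Differential = 9.9575% − (-6.1937%) = 16.1512% → 16.15%.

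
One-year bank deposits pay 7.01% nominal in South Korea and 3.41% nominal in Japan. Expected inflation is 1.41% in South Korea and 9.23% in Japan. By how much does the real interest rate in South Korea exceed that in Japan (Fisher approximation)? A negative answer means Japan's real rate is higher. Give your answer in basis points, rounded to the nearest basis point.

South Korea: 7.01% − 1.41% = 5.600%
Japan: 3.41% − 9.23% = -5.820%
Differential = 11.420% → 1142 basis points.

1142 basis points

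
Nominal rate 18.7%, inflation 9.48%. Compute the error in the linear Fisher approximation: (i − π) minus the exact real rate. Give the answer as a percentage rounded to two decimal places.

Approximate: r ≈ 18.700% − 9.480% = 9.2200%
Exact: (1 + 0.1870)/(1 + 0.0948) − 1 = 8.4216%
Error = 9.2200% − 8.4216% = 0.7984% → 0.80%.

0.80%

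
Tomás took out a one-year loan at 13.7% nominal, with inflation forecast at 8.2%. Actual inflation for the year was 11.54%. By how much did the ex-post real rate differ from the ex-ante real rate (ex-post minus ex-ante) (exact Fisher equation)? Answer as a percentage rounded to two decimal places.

-3.15%

Ex-ante: (1 + 0.1370)/(1 + 0.0820) − 1 = 5.0832%
Ex-post: (1 + 0.1370)/(1 + 0.1154) − 1 = 1.9365%
Difference (ex-post − ex-ante) = -3.1467% → -3.15%.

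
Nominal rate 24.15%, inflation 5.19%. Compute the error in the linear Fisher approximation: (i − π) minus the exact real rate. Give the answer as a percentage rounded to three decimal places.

0.935%

Approximate: r ≈ 24.150% − 5.190% = 18.9600%
Exact: (1 + 0.2415)/(1 + 0.0519) − 1 = 18.02453%
Error = 18.9600% − 18.02453% = 0.93547% → 0.935%.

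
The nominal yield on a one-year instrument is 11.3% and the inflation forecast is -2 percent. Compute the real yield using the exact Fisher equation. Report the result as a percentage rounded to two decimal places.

13.57%

1 + r = 1.11300 / 0.98000 = 1.135714
r = 1.135714 − 1 = 13.5714%, i.e. 13.57%.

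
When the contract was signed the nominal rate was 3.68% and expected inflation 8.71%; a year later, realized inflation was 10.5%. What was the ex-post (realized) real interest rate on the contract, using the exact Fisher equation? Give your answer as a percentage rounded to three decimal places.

-6.172%

Ex-post: (1 + 0.0368)/(1 + 0.1050) − 1 = -6.1719%
So the realized real rate is -6.172%.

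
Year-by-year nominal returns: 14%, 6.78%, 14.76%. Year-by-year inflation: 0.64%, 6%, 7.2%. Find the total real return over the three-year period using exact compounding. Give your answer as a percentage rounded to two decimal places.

Nominal growth factor = 1.1400 × 1.0678 × 1.1476 = 1.396964
Price-level growth factor = 1.0064 × 1.0600 × 1.0720 = 1.143592
Real growth factor = 1.396964 / 1.143592 = 1.221558
Total real return = 1.221558 − 1 → 22.16%.

22.16%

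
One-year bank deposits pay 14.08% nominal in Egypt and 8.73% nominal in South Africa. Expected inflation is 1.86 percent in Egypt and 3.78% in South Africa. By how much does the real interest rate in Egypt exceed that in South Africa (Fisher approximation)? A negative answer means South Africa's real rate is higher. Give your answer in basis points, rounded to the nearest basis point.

727 basis points

Egypt: 14.08% − 1.86% = 12.220%
South Africa: 8.73% − 3.78% = 4.950%
Differential = 7.270% → 727 basis points.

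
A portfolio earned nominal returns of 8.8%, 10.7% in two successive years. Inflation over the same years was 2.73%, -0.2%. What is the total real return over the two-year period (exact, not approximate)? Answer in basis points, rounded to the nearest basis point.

1748 basis points

Nominal growth factor = 1.0880 × 1.1070 = 1.204416
Price-level growth factor = 1.0273 × 0.9980 = 1.025245
Real growth factor = 1.204416 / 1.025245 = 1.174759
Total real return = 1.174759 − 1 → 1748 basis points.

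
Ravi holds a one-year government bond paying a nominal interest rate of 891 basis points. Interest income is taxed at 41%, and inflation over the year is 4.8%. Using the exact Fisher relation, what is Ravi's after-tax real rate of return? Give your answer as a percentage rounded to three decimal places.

0.436%

After-tax nominal return = 8.91% × (1 − 0.41) = 5.2569%.
1 + r = 1.052569 / 1.04800 = 1.004360
After-tax real rate = 1.004360 − 1 → 0.436%.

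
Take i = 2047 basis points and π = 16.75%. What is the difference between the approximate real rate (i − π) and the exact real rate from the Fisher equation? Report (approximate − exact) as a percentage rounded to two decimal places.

Approximate: r ≈ 20.470% − 16.750% = 3.7200%
Exact: (1 + 0.2047)/(1 + 0.1675) − 1 = 3.1863%
Error = 3.7200% − 3.1863% = 0.5337% → 0.53%.

0.53%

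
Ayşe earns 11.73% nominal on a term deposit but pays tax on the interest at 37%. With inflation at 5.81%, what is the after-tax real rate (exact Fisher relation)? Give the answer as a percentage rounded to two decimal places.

1.49%

After-tax nominal return = 11.73% × (1 − 0.37) = 7.3899%.
1 + r = 1.073899 / 1.05810 = 1.014931
After-tax real rate = 1.014931 − 1 → 1.49%.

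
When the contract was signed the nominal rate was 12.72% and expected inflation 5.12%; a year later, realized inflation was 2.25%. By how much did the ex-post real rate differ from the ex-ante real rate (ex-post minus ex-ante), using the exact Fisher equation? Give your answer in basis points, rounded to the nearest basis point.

301 basis points

Ex-ante: (1 + 0.1272)/(1 + 0.0512) − 1 = 7.2298%
Ex-post: (1 + 0.1272)/(1 + 0.0225) − 1 = 10.2396%
Difference (ex-post − ex-ante) = 3.0098% → 301 basis points.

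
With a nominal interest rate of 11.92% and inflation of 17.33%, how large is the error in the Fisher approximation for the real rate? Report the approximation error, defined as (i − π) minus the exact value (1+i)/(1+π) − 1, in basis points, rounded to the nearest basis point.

-80 basis points

Approximate: r ≈ 11.920% − 17.330% = -5.4100%
Exact: (1 + 0.1192)/(1 + 0.1733) − 1 = -4.6109%
Error = -5.4100% − (-4.6109%) = -0.7991% → -80 basis points.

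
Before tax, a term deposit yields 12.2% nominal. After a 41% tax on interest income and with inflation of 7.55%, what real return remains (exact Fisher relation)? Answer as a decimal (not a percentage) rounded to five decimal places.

After-tax nominal return = 12.2% × (1 − 0.41) = 7.1980%.
1 + r = 1.07198 / 1.07550 = 0.996727
After-tax real rate = 0.996727 − 1 → -0.00327.

-0.00327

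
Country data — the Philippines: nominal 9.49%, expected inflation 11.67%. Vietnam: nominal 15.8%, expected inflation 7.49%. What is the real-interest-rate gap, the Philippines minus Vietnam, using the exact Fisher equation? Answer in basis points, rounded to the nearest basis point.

-968 basis points

The Philippines: (1 + 0.0949)/(1 + 0.1167) − 1 = -1.9522%
Vietnam: (1 + 0.1580)/(1 + 0.0749) − 1 = 7.7310%
Differential = -1.9522% − 7.7310% = -9.6831% → -968 basis points.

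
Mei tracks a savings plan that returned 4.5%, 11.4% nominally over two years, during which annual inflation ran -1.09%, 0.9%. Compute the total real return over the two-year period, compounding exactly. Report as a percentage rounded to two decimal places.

16.65%

Compound the nominal returns: 1.0450 × 1.1140 = 1.164130.
Compound inflation: 0.9891 × 1.0090 = 0.998002.
Deflate: 1.164130 / 0.998002 = 1.166461.
Total real return = 1.166461 − 1 → 16.65%.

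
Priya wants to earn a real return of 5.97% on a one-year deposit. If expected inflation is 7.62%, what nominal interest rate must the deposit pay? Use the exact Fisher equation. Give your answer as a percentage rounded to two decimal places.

14.04%

(1 + i) = (1 + r)(1 + π) = 1.05970 × 1.07620 = 1.14044914
i = 1.14044914 − 1, so the required nominal rate is 14.04%.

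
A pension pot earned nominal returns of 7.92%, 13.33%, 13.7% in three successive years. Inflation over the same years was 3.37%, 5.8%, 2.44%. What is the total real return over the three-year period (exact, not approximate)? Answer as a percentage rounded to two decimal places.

24.12%

Nominal growth factor = 1.0792 × 1.1333 × 1.1370 = 1.390616
Price-level growth factor = 1.0337 × 1.0580 × 1.0244 = 1.120340
Real growth factor = 1.390616 / 1.120340 = 1.241245
Total real return = 1.241245 − 1 → 24.12%.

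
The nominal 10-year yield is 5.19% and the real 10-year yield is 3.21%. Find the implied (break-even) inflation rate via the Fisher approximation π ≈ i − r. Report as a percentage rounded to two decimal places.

π ≈ i − r = 5.19% − 3.21% → 1.98%.

1.98%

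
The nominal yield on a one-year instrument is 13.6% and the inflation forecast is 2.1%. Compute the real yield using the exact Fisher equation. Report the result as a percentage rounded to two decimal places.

11.26%

By the Fisher equation, 1 + r = (1 + i)/(1 + π).
1 + r = 1.13600 / 1.02100 = 1.112635
r = 1.112635 − 1 = 11.2635%, i.e. 11.26%.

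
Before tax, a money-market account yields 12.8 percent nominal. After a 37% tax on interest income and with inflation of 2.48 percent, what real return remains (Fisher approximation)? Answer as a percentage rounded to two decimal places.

After-tax nominal return = 12.8% × (1 − 0.37) = 8.0640%.
r ≈ 8.0640% − 2.48% → 5.58%.

5.58%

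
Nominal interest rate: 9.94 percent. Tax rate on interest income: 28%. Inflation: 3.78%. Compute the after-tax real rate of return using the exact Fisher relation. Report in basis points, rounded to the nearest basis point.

After-tax nominal return = 9.94% × (1 − 0.28) = 7.1568%.
1 + r = 1.071568 / 1.03780 = 1.032538
After-tax real rate = 1.032538 − 1 → 325 basis points.

325 basis points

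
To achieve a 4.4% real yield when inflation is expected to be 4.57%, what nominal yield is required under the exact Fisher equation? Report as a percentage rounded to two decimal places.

9.17%

(1 + i) = (1 + r)(1 + π) = 1.04400 × 1.04570 = 1.0917108
i = 1.0917108 − 1, so the required nominal rate is 9.17%.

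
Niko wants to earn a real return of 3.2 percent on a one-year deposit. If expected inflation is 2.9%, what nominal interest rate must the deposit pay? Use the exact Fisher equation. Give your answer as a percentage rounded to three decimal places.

(1 + i) = (1 + r)(1 + π) = 1.03200 × 1.02900 = 1.061928
i = 1.061928 − 1, so the required nominal rate is 6.193%.

6.193%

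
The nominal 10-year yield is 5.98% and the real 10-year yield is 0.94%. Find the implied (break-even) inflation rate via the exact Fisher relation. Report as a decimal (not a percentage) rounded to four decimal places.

0.0499

(1 + π) = (1 + i)/(1 + r) = 1.05980 / 1.00940 = 1.049931
Break-even inflation = 1.049931 − 1 → 0.0499.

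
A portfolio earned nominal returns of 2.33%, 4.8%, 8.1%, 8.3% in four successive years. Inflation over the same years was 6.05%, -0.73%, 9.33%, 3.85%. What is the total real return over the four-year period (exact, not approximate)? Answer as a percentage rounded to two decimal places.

5.04%

Compound the nominal returns: 1.0233 × 1.0480 × 1.0810 × 1.0830 = 1.255505.
Compound inflation: 1.0605 × 0.9927 × 1.0933 × 1.0385 = 1.195293.
Deflate: 1.255505 / 1.195293 = 1.050374.
Total real return = 1.050374 − 1 → 5.04%.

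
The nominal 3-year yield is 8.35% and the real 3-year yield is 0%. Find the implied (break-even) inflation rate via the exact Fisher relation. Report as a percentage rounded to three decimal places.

8.350%

(1 + π) = (1 + i)/(1 + r) = 1.08350 / 1.00000 = 1.083500
Break-even inflation = 1.083500 − 1 → 8.350%.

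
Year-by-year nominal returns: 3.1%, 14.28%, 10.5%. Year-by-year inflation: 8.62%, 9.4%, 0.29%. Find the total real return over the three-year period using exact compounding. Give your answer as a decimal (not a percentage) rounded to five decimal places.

0.09246

Nominal growth factor = 1.0310 × 1.1428 × 1.1050 = 1.301941
Price-level growth factor = 1.0862 × 1.0940 × 1.0029 = 1.191749
Real growth factor = 1.301941 / 1.191749 = 1.092462
Total real return = 1.092462 − 1 → 0.09246.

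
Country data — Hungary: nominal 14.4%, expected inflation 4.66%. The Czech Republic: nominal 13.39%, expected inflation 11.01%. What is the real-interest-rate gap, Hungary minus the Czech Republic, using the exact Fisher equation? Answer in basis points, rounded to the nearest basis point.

716 basis points

Hungary: (1 + 0.1440)/(1 + 0.0466) − 1 = 9.3063%
The Czech Republic: (1 + 0.1339)/(1 + 0.1101) − 1 = 2.1440%
Differential = 9.3063% − 2.1440% = 7.1624% → 716 basis points.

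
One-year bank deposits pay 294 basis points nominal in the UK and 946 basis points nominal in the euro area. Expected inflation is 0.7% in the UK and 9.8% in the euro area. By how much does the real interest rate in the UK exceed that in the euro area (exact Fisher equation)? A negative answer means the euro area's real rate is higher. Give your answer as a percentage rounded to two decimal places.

2.53%

The UK: (1 + 0.0294)/(1 + 0.0070) − 1 = 2.2244%
The euro area: (1 + 0.0946)/(1 + 0.0980) − 1 = -0.3097%
Differential = 2.2244% − (-0.3097%) = 2.5341% → 2.53%.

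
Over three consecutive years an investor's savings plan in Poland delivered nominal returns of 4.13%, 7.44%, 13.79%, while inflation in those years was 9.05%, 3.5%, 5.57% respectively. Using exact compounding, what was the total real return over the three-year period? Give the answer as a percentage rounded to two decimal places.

Nominal growth factor = 1.0413 × 1.0744 × 1.1379 = 1.273051
Price-level growth factor = 1.0905 × 1.0350 × 1.0557 = 1.191534
Real growth factor = 1.273051 / 1.191534 = 1.068414
Total real return = 1.068414 − 1 → 6.84%.

6.84%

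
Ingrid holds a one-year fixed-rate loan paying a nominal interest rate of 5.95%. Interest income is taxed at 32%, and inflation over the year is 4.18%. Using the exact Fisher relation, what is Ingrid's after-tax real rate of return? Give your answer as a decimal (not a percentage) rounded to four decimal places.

-0.0013

After-tax nominal return = 5.95% × (1 − 0.32) = 4.0460%.
1 + r = 1.04046 / 1.04180 = 0.998714
After-tax real rate = 0.998714 − 1 → -0.0013.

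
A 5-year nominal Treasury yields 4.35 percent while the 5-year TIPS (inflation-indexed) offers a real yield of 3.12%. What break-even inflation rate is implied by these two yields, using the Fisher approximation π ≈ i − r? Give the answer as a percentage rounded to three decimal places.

1.230%

π ≈ i − r = 4.35% − 3.12% → 1.230%.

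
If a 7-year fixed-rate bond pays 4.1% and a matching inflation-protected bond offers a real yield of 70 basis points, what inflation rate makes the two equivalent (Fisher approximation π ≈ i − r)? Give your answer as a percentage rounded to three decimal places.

π ≈ i − r = 4.1% − 0.7% → 3.400%.

3.400%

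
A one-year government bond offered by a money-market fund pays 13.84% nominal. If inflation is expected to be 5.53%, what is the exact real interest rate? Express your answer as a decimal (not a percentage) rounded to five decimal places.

By the Fisher equation, 1 + r = (1 + i)/(1 + π).
1 + r = 1.13840 / 1.05530 = 1.0787454
r = 1.0787454 − 1 = 7.87454%, i.e. 0.07875.

0.07875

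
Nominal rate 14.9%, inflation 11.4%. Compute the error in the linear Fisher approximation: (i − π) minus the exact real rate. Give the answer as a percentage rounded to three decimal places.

0.358%

Approximate: r ≈ 14.900% − 11.400% = 3.5000%
Exact: (1 + 0.1490)/(1 + 0.1140) − 1 = 3.1418%
Error = 3.5000% − 3.1418% = 0.3582% → 0.358%.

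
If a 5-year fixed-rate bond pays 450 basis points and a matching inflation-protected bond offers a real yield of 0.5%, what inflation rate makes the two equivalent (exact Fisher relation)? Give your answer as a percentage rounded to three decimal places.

3.980%

(1 + π) = (1 + i)/(1 + r) = 1.04500 / 1.00500 = 1.039801
Break-even inflation = 1.039801 − 1 → 3.980%.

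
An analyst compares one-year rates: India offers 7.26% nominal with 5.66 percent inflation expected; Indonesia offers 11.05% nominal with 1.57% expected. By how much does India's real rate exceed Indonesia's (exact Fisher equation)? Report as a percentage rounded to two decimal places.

-7.82%

India: (1 + 0.0726)/(1 + 0.0566) − 1 = 1.5143%
Indonesia: (1 + 0.1105)/(1 + 0.0157) − 1 = 9.3335%
Differential = 1.5143% − 9.3335% = -7.8192% → -7.82%.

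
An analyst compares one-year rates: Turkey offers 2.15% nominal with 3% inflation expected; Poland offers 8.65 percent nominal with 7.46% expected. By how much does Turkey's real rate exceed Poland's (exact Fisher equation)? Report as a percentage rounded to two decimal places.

Turkey: (1 + 0.0215)/(1 + 0.0300) − 1 = -0.8252%
Poland: (1 + 0.0865)/(1 + 0.0746) − 1 = 1.1074%
Differential = -0.8252% − 1.1074% = -1.9326% → -1.93%.

-1.93%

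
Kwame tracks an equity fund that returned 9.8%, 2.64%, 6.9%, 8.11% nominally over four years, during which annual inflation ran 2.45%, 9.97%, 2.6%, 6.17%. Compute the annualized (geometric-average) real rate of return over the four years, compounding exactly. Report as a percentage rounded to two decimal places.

Nominal growth factor = 1.0980 × 1.0264 × 1.0690 × 1.0811 = 1.30245449
Price-level growth factor = 1.0245 × 1.0997 × 1.0260 × 1.0617 = 1.22725657
Real growth factor = 1.30245449 / 1.22725657 = 1.06127318
Annualized real rate = 1.06127318^(1/4) − 1 = 1.4978% → 1.50%.

1.50%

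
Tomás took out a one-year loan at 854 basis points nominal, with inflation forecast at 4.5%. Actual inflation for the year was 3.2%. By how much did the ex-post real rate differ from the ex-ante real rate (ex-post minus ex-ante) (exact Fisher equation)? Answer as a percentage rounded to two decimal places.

Ex-ante: (1 + 0.0854)/(1 + 0.0450) − 1 = 3.8660%
Ex-post: (1 + 0.0854)/(1 + 0.0320) − 1 = 5.1744%
Difference (ex-post − ex-ante) = 1.3084% → 1.31%.

1.31%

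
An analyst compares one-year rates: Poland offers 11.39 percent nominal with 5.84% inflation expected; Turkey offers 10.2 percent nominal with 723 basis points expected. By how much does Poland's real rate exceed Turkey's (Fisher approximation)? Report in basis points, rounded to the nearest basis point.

Poland: 11.39% − 5.84% = 5.550%
Turkey: 10.2% − 7.23% = 2.970%
Differential = 2.580% → 258 basis points.

258 basis points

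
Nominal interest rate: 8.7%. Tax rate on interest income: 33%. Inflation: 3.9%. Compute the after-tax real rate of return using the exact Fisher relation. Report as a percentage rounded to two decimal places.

1.86%

After-tax nominal return = 8.7% × (1 − 0.33) = 5.8290%.
1 + r = 1.05829 / 1.03900 = 1.018566
After-tax real rate = 1.018566 − 1 → 1.86%.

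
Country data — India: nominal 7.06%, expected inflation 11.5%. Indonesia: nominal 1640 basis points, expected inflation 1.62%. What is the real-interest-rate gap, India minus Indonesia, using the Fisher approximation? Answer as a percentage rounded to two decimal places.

-19.22%

India: 7.06% − 11.5% = -4.440%
Indonesia: 16.4% − 1.62% = 14.780%
Differential = -19.220% → -19.22%.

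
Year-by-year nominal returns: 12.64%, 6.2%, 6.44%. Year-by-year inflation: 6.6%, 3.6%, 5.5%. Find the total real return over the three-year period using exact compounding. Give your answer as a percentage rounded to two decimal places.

Compound the nominal returns: 1.1264 × 1.0620 × 1.0644 = 1.273274.
Compound inflation: 1.0660 × 1.0360 × 1.0550 = 1.165117.
Deflate: 1.273274 / 1.165117 = 1.092830.
Total real return = 1.092830 − 1 → 9.28%.

9.28%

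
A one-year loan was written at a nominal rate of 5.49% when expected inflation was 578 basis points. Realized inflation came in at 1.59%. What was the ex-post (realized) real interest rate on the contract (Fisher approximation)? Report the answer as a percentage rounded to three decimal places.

3.900%

Ex-post: 5.49% − 1.59% = 3.900%
So the realized real rate is 3.900%.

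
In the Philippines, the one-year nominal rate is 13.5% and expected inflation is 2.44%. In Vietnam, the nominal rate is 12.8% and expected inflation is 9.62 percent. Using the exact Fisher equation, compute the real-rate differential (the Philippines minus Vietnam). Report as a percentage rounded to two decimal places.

7.90%

The Philippines: (1 + 0.1350)/(1 + 0.0244) − 1 = 10.7966%
Vietnam: (1 + 0.1280)/(1 + 0.0962) − 1 = 2.9009%
Differential = 10.7966% − 2.9009% = 7.8956% → 7.90%.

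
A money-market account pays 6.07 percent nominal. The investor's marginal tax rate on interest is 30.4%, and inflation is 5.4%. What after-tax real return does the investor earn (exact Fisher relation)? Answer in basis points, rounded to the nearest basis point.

-112 basis points

After-tax nominal return = 6.07% × (1 − 0.304) = 4.22472%.
1 + r = 1.0422472 / 1.05400 = 0.988849
After-tax real rate = 0.988849 − 1 → -112 basis points.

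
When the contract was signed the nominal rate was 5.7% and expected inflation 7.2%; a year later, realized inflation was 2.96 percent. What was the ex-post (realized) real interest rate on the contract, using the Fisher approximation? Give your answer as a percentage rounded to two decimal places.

Ex-post: 5.7% − 2.96% = 2.740%
So the realized real rate is 2.74%.

2.74%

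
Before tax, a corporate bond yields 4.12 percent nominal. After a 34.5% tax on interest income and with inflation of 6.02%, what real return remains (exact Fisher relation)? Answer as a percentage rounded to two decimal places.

After-tax nominal return = 4.12% × (1 − 0.345) = 2.6986%.
1 + r = 1.026986 / 1.06020 = 0.968672
After-tax real rate = 0.968672 − 1 → -3.13%.

-3.13%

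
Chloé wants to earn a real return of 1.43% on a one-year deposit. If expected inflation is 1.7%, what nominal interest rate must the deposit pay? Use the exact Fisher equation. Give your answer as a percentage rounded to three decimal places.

(1 + i) = (1 + r)(1 + π) = 1.01430 × 1.01700 = 1.0315431
i = 1.0315431 − 1, so the required nominal rate is 3.154%.

3.154%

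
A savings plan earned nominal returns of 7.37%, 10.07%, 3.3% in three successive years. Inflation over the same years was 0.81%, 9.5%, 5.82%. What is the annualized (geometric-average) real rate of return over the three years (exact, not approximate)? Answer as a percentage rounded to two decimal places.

Nominal growth factor = 1.0737 × 1.1007 × 1.0330 = 1.22082170
Price-level growth factor = 1.0081 × 1.0950 × 1.0582 = 1.16811470
Real growth factor = 1.22082170 / 1.16811470 = 1.04512142
Annualized real rate = 1.04512142^(1/3) − 1 = 1.4820% → 1.48%.

1.48%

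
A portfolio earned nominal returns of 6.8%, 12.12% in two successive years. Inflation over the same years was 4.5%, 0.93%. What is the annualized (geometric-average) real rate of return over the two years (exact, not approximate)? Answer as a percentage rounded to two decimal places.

6.55%

Compound the nominal returns: 1.0680 × 1.1212 = 1.19744160.
Compound inflation: 1.0450 × 1.0093 = 1.05471850.
Deflate: 1.19744160 / 1.05471850 = 1.13531867.
Annualized real rate = 1.13531867^(1/2) − 1 = 6.5513% → 6.55%.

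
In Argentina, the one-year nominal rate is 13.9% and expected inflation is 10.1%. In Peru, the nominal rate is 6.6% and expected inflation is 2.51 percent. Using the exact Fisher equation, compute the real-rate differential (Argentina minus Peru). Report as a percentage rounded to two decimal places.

Argentina: (1 + 0.1390)/(1 + 0.1010) − 1 = 3.4514%
Peru: (1 + 0.0660)/(1 + 0.0251) − 1 = 3.9899%
Differential = 3.4514% − 3.9899% = -0.5384% → -0.54%.

-0.54%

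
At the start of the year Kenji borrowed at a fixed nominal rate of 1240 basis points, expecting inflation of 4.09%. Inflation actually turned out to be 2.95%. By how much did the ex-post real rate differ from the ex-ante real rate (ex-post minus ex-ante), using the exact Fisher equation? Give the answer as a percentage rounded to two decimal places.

1.20%

Ex-ante: (1 + 0.1240)/(1 + 0.0409) − 1 = 7.9835%
Ex-post: (1 + 0.1240)/(1 + 0.0295) − 1 = 9.1792%
Difference (ex-post − ex-ante) = 1.1957% → 1.20%.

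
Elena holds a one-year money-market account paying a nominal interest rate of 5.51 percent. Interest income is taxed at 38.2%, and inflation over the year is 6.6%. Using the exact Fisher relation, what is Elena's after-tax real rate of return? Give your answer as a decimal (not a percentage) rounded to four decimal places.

-0.0300

After-tax nominal return = 5.51% × (1 − 0.382) = 3.40518%.
1 + r = 1.0340518 / 1.06600 = 0.970030
After-tax real rate = 0.970030 − 1 → -0.0300.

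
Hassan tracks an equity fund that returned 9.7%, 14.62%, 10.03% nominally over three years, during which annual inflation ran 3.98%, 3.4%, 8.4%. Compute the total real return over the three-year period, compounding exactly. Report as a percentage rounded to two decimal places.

18.71%

Nominal growth factor = 1.0970 × 1.1462 × 1.1003 = 1.383497
Price-level growth factor = 1.0398 × 1.0340 × 1.0840 = 1.165466
Real growth factor = 1.383497 / 1.165466 = 1.187076
Total real return = 1.187076 − 1 → 18.71%.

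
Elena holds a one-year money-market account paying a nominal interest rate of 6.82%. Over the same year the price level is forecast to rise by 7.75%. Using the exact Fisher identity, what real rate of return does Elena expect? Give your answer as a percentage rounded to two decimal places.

-0.86%

1 + r = 1.06820 / 1.07750 = 0.991369
r = 0.991369 − 1 = -0.8631%, i.e. -0.86%.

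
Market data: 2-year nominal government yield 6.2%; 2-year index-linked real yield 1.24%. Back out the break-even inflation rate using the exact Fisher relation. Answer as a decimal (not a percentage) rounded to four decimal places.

(1 + π) = (1 + i)/(1 + r) = 1.06200 / 1.01240 = 1.048992
Break-even inflation = 1.048992 − 1 → 0.0490.

0.0490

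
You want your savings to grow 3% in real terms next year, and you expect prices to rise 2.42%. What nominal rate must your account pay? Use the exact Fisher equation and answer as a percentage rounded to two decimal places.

(1 + i) = (1 + r)(1 + π) = 1.03000 × 1.02420 = 1.054926
i = 1.054926 − 1, so the required nominal rate is 5.49%.

5.49%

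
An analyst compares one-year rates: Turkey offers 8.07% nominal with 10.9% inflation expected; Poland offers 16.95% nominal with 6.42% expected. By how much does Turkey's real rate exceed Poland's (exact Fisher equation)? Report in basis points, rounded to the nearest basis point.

Turkey: (1 + 0.0807)/(1 + 0.1090) − 1 = -2.5518%
Poland: (1 + 0.1695)/(1 + 0.0642) − 1 = 9.8948%
Differential = -2.5518% − 9.8948% = -12.4466% → -1245 basis points.

-1245 basis points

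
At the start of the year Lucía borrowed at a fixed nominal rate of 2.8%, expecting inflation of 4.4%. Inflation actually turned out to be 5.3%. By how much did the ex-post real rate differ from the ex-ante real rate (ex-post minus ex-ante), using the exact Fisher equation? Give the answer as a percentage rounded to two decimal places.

Ex-ante: (1 + 0.0280)/(1 + 0.0440) − 1 = -1.5326%
Ex-post: (1 + 0.0280)/(1 + 0.0530) − 1 = -2.3742%
Difference (ex-post − ex-ante) = -0.8416% → -0.84%.

-0.84%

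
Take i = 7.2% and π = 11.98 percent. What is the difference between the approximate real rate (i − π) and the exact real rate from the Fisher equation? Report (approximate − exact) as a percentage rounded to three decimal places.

Approximate: r ≈ 7.200% − 11.980% = -4.7800%
Exact: (1 + 0.0720)/(1 + 0.1198) − 1 = -4.2686%
Error = -4.7800% − (-4.2686%) = -0.5114% → -0.511%.

-0.511%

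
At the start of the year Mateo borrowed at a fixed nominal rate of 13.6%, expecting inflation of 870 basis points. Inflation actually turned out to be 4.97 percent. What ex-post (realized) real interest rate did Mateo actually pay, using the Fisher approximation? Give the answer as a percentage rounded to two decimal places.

Ex-post: 13.6% − 4.97% = 8.630%
So the realized real rate is 8.63%.

8.63%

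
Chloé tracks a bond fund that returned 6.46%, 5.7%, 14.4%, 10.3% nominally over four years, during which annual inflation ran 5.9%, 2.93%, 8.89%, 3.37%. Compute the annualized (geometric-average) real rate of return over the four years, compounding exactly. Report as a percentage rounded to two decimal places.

Nominal growth factor = 1.0646 × 1.0570 × 1.1440 × 1.1030 = 1.41991709
Price-level growth factor = 1.0590 × 1.0293 × 1.0889 × 1.0337 = 1.22693187
Real growth factor = 1.41991709 / 1.22693187 = 1.15729090
Annualized real rate = 1.15729090^(1/4) − 1 = 3.7196% → 3.72%.

3.72%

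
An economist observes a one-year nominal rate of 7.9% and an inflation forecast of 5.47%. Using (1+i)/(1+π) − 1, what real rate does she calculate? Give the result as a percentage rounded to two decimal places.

By the Fisher relation, 1 + r = (1 + i)/(1 + π).
1 + r = 1.07900 / 1.05470 = 1.023040
r = 1.023040 − 1 = 2.3040%, i.e. 2.30%.

2.30%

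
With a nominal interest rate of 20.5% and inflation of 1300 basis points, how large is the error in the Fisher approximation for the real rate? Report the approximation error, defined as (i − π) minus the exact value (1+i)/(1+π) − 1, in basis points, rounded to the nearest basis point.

Approximate: r ≈ 20.500% − 13.000% = 7.5000%
Exact: (1 + 0.2050)/(1 + 0.1300) − 1 = 6.6372%
Error = 7.5000% − 6.6372% = 0.8628% → 86 basis points.

86 basis points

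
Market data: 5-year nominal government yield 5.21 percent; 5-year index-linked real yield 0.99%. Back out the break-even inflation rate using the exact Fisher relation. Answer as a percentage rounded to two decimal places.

4.18%

(1 + π) = (1 + i)/(1 + r) = 1.05210 / 1.00990 = 1.041786
Break-even inflation = 1.041786 − 1 → 4.18%.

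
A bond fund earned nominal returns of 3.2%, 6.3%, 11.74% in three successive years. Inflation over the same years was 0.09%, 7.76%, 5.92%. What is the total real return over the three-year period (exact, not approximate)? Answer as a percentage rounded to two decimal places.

7.30%

Compound the nominal returns: 1.0320 × 1.0630 × 1.1174 = 1.225806.
Compound inflation: 1.0009 × 1.0776 × 1.0592 = 1.142421.
Deflate: 1.225806 / 1.142421 = 1.072989.
Total real return = 1.072989 − 1 → 7.30%.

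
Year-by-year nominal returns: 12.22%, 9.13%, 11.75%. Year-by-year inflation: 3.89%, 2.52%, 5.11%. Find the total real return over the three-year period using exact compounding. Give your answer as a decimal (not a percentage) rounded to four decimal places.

Compound the nominal returns: 1.1222 × 1.0913 × 1.1175 = 1.368554.
Compound inflation: 1.0389 × 1.0252 × 1.0511 = 1.119506.
Deflate: 1.368554 / 1.119506 = 1.222463.
Total real return = 1.222463 − 1 → 0.2225.

0.2225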